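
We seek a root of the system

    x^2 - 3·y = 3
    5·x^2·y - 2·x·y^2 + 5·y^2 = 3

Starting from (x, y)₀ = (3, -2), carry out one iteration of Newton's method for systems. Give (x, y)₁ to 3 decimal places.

(-0.300, -4.600)

At (3, -2): F = (12.000, -97.000).
Jacobian J = [[2·x, -3], [10·x·y - 2·y^2, 5·x^2 - 4·x·y + 10·y]].
At the point, J = [[6.000, -3.000], [-68.000, 49.000]] (det J = 90.000).
Solving J·Δ = −F gives Δ = (-3.300, -2.600).
Then the next iterate is (x, y)₁ = (-0.300, -4.600).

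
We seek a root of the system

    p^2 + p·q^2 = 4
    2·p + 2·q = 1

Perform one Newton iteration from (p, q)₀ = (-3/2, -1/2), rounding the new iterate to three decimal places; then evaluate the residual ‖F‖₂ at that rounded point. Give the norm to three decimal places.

At (-3/2, -1/2): F = (-2.125, -5.000).
Jacobian J = [[2·p + q^2, 2·p·q], [2, 2]].
At the point, J = [[-2.750, 1.500], [2.000, 2.000]] (det J = -8.500).
Solving J·Δ = −F gives Δ = (0.382, 2.118).
Then the next iterate is (p, q)₁ = (-1.118, 1.618).
Re-evaluating at (-1.118, 1.618): F = (-5.67692, 0.000), so ‖F‖₂ = 5.677.

5.677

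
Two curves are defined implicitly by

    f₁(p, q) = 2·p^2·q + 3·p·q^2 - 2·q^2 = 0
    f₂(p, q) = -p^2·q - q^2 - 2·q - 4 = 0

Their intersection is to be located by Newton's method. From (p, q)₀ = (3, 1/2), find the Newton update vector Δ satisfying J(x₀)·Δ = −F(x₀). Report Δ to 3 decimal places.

(19.125, -5.594)

At (3, 1/2): F = (10.750, -9.750).
Jacobian J = [[4·p·q + 3·q^2, 2·p^2 + 6·p·q - 4·q], [-2·p·q, -p^2 - 2·q - 2]].
At the point, J = [[6.750, 25.000], [-3.000, -12.000]] (det J = -6.000).
Solving J·Δ = −F gives Δ = (19.125, -5.594).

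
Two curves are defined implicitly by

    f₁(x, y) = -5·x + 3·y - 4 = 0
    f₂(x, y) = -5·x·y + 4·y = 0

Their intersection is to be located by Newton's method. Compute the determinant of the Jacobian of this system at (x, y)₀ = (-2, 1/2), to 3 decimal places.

J = [[-5, 3], [-5·y, -5·x + 4]].
At the point, J = [[-5.000, 3.000], [-2.500, 14.000]].
det J = -62.500.

-62.500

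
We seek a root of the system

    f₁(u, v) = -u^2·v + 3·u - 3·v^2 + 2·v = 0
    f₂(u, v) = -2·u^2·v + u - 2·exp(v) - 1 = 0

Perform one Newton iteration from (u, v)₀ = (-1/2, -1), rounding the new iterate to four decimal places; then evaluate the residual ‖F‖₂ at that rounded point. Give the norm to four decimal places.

54.2297

At (-1/2, -1): F = (-6.2500, -1.735759).
Jacobian J = [[-2·u·v + 3, -u^2 - 6·v + 2], [-4·u·v + 1, -2·u^2 - 2·exp(v)]].
At the point, J = [[2.0000, 7.7500], [-1.0000, -1.235759]] (det J = 5.278482).
Solving J·Δ = −F gives Δ = (-4.0117, 1.8417).
Then the next iterate is (u, v)₁ = (-4.5117, 0.8417).
Re-evaluating at (-4.5117, 0.8417): F = (-31.110248, -44.418659), so ‖F‖₂ = 54.2297.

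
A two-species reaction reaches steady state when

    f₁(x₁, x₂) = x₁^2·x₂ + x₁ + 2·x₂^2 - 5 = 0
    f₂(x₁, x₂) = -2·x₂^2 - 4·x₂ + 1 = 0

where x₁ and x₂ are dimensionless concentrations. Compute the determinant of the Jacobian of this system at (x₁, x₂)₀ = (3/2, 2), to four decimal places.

-84.0000

J = [[2·x₁·x₂ + 1, x₁^2 + 4·x₂], [0, -4·x₂ - 4]].
At the point, J = [[7.0000, 10.2500], [0.0000, -12.0000]].
det J = -84.0000.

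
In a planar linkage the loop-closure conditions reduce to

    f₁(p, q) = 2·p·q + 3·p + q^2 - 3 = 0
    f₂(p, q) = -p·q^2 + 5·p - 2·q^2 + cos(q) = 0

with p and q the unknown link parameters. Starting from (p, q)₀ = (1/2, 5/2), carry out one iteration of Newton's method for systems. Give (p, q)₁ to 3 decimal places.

At (1/2, 5/2): F = (7.250, -13.92614).
Jacobian J = [[2·q + 3, 2·p + 2·q], [-q^2 + 5, -2·p·q - 4·q - sin(q)]].
At the point, J = [[8.000, 6.000], [-1.250, -13.09847]] (det J = -97.28778).
Solving J·Δ = −F gives Δ = (-0.117, -1.052).
Then the next iterate is (p, q)₁ = (0.383, 1.448).

(0.383, 1.448)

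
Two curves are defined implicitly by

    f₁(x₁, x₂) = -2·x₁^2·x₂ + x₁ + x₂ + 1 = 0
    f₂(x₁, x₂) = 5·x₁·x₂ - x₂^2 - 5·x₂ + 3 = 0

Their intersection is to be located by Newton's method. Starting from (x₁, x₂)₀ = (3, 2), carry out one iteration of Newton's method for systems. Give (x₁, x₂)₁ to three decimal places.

(-1.469, 6.281)

At (3, 2): F = (-30.000, 19.000).
Jacobian J = [[-4·x₁·x₂ + 1, -2·x₁^2 + 1], [5·x₂, 5·x₁ - 2·x₂ - 5]].
At the point, J = [[-23.000, -17.000], [10.000, 6.000]] (det J = 32.000).
Solving J·Δ = −F gives Δ = (-4.469, 4.281).
Then the next iterate is (x₁, x₂)₁ = (-1.469, 6.281).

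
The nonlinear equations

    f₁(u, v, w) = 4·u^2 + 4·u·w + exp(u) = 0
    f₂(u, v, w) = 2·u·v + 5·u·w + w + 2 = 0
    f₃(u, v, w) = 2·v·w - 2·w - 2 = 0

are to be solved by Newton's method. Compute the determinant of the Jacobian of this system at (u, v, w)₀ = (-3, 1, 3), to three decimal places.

J = [[8·u + 4·w + exp(u), 0, 4·u], [2·v + 5·w, 2·u, 5·u + 1], [0, 2·w, 2·v - 2]].
At the point, J = [[-11.95021, 0.000, -12.000], [17.000, -6.000, -14.000], [0.000, 6.000, 0.000]].
det J = -2227.818.

-2227.818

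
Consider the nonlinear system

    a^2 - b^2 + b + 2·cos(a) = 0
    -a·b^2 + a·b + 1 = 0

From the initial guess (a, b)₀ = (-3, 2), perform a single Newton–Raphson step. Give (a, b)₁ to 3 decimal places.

At (-3, 2): F = (5.02002, 7.000).
Jacobian J = [[2·a - 2·sin(a), -2·b + 1], [-b^2 + b, -2·a·b + a]].
At the point, J = [[-5.71776, -3.000], [-2.000, 9.000]] (det J = -57.45984).
Solving J·Δ = −F gives Δ = (1.152, -0.522).
Then the next iterate is (a, b)₁ = (-1.848, 1.478).

(-1.848, 1.478)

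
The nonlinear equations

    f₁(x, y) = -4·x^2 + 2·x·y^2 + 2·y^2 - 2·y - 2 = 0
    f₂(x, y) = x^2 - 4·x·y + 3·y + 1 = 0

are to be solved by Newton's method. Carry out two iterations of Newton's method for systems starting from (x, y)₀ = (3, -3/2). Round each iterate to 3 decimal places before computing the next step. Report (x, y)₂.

(0.705, -0.688)

At (3, -3/2): F = (-17.000, 23.500).
Jacobian J = [[-8·x + 2·y^2, 4·x·y + 4·y - 2], [2·x - 4·y, -4·x + 3]].
At the point, J = [[-19.500, -26.000], [12.000, -9.000]] (det J = 487.500).
Solving J·Δ = −F gives Δ = (-1.567, 0.522).
Then the next iterate is (x, y)₁ = (1.433, -0.978).
Round to (1.433, -0.978) and repeat: F = (-3.60370, 5.72539), J = [[-9.55103, -11.51790], [6.778, -2.732]].
Δ = (-0.728, 0.290), so (x, y)₂ = (0.705, -0.688).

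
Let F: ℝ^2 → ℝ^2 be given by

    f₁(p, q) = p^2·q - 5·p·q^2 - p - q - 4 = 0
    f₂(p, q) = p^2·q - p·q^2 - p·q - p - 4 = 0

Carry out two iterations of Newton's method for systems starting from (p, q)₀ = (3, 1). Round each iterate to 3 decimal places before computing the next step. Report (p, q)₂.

(7.744, 0.186)

At (3, 1): F = (-14.000, -4.000).
Jacobian J = [[2·p·q - 5·q^2 - 1, p^2 - 10·p·q - 1], [2·p·q - q^2 - q - 1, p^2 - 2·p·q - p]].
At the point, J = [[0.000, -22.000], [3.000, 0.000]] (det J = 66.000).
Solving J·Δ = −F gives Δ = (1.333, -0.636).
Then the next iterate is (p, q)₁ = (4.333, 0.364).
Round to (4.333, 0.364) and repeat: F = (-4.73347, -3.65026), J = [[1.49194, 2.00277], [1.65793, 11.28747]].
Δ = (3.411, -0.178), so (p, q)₂ = (7.744, 0.186).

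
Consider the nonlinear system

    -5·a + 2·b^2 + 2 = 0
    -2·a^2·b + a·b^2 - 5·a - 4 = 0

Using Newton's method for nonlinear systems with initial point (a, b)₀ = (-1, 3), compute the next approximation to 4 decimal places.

(-1.2105, 0.8289)

At (-1, 3): F = (25.0000, -14.0000).
Jacobian J = [[-5, 4·b], [-4·a·b + b^2 - 5, -2·a^2 + 2·a·b]].
At the point, J = [[-5.0000, 12.0000], [16.0000, -8.0000]] (det J = -152.0000).
Solving J·Δ = −F gives Δ = (-0.2105, -2.1711).
Then the next iterate is (a, b)₁ = (-1.2105, 0.8289).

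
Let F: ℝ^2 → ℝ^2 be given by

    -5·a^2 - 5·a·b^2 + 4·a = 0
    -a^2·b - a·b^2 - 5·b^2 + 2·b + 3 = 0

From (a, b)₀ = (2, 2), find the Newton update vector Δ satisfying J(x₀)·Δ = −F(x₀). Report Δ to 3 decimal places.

(-0.667, -0.700)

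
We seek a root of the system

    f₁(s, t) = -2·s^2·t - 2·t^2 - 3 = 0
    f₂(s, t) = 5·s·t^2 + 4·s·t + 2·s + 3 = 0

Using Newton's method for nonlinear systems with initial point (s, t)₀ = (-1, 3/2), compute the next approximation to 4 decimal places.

(-2.7375, -1.1156)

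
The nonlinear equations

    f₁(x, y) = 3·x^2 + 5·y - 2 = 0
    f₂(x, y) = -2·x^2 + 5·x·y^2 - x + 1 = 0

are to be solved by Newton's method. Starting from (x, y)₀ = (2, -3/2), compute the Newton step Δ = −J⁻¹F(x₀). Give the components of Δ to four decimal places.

At (2, -3/2): F = (2.5000, 13.5000).
Jacobian J = [[6·x, 5], [-4·x + 5·y^2 - 1, 10·x·y]].
At the point, J = [[12.0000, 5.0000], [2.2500, -30.0000]] (det J = -371.2500).
Solving J·Δ = −F gives Δ = (-0.3838, 0.4212).

(-0.3838, 0.4212)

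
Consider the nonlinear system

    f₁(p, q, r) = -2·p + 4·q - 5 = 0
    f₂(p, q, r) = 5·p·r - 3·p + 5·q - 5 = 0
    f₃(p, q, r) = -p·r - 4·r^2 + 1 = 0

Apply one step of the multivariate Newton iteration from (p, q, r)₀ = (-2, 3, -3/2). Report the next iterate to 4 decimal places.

(-0.6443, 0.9278, -0.8595)

At (-2, 3, -3/2): F = (11.0000, 31.0000, -11.0000).
Jacobian J = [[-2, 4, 0], [5·r - 3, 5, 5·p], [-r, 0, -p - 8·r]].
At the point, J = [[-2.0000, 4.0000, 0.0000], [-10.5000, 5.0000, -10.0000], [1.5000, 0.0000, 14.0000]] (det J = 388.0000).
Solving J·Δ = −F gives Δ = (1.3557, -2.0722, 0.6405).
Then the next iterate is (p, q, r)₁ = (-0.6443, 0.9278, -0.8595).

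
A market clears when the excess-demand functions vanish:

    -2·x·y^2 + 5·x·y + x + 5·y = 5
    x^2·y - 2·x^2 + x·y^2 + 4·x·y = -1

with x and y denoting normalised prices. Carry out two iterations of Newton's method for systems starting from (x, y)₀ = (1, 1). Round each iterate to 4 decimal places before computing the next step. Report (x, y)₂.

At (1, 1): F = (4.0000, 5.0000).
Jacobian J = [[-2·y^2 + 5·y + 1, -4·x·y + 5·x + 5], [2·x·y - 4·x + y^2 + 4·y, x^2 + 2·x·y + 4·x]].
At the point, J = [[4.0000, 6.0000], [3.0000, 7.0000]] (det J = 10.0000).
Solving J·Δ = −F gives Δ = (0.2000, -0.8000).
Then the next iterate is (x, y)₁ = (1.2000, 0.2000).
Round to (1.2000, 0.2000) and repeat: F = (-1.6960, -0.5840), J = [[1.9200, 10.0400], [-3.4800, 6.7200]].
Δ = (0.1157, 0.1468), so (x, y)₂ = (1.3157, 0.3468).

(1.3157, 0.3468)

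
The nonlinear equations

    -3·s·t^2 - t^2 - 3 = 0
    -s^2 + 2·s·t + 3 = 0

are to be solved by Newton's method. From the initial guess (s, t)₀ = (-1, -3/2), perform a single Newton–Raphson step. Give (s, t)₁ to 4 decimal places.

At (-1, -3/2): F = (1.5000, 5.0000).
Jacobian J = [[-3·t^2, -6·s·t - 2·t], [-2·s + 2·t, 2·s]].
At the point, J = [[-6.7500, -6.0000], [-1.0000, -2.0000]] (det J = 7.5000).
Solving J·Δ = −F gives Δ = (-3.6000, 4.3000).
Then the next iterate is (s, t)₁ = (-4.6000, 2.8000).

(-4.6000, 2.8000)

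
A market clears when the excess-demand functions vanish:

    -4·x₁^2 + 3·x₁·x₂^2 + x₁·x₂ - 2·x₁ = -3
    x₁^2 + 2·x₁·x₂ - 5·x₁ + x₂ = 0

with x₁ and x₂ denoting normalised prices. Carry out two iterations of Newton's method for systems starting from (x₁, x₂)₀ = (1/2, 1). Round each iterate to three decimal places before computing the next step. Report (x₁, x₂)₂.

At (1/2, 1): F = (3.000, -0.250).
Jacobian J = [[-8·x₁ + 3·x₂^2 + x₂ - 2, 6·x₁·x₂ + x₁], [2·x₁ + 2·x₂ - 5, 2·x₁ + 1]].
At the point, J = [[-2.000, 3.500], [-2.000, 2.000]] (det J = 3.000).
Solving J·Δ = −F gives Δ = (-2.292, -2.167).
Then the next iterate is (x₁, x₂)₁ = (-1.792, -1.167).
Round to (-1.792, -1.167) and repeat: F = (-11.49131, 15.18679), J = [[15.25467, 10.75558], [-10.918, -2.584]].
Δ = (1.713, -1.361), so (x₁, x₂)₂ = (-0.079, -2.528).

(-0.079, -2.528)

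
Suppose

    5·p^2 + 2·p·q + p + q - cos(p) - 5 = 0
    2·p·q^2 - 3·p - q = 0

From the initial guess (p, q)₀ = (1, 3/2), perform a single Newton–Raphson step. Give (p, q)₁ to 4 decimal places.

At (1, 3/2): F = (4.959698, 0.0000).
Jacobian J = [[10·p + 2·q + sin(p) + 1, 2·p + 1], [2·q^2 - 3, 4·p·q - 1]].
At the point, J = [[14.841471, 3.0000], [1.5000, 5.0000]] (det J = 69.707355).
Solving J·Δ = −F gives Δ = (-0.3558, 0.1067).
Then the next iterate is (p, q)₁ = (0.6442, 1.6067).

(0.6442, 1.6067)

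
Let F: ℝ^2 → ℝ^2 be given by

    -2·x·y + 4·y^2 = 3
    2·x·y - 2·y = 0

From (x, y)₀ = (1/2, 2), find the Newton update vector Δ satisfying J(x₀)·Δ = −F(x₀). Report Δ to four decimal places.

At (1/2, 2): F = (11.0000, -2.0000).
Jacobian J = [[-2·y, -2·x + 8·y], [2·y, 2·x - 2]].
At the point, J = [[-4.0000, 15.0000], [4.0000, -1.0000]] (det J = -56.0000).
Solving J·Δ = −F gives Δ = (0.3393, -0.6429).

(0.3393, -0.6429)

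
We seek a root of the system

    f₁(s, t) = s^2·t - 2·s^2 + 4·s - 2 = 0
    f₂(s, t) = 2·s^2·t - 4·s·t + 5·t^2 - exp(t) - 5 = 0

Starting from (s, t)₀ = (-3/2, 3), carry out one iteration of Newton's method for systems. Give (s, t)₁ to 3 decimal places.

(1.151, 4.377)

At (-3/2, 3): F = (-5.750, 51.41446).
Jacobian J = [[2·s·t - 4·s + 4, s^2], [4·s·t - 4·t, 2·s^2 - 4·s + 10·t - exp(t)]].
At the point, J = [[1.000, 2.250], [-30.000, 20.41446]] (det J = 87.91446).
Solving J·Δ = −F gives Δ = (2.651, 1.377).
Then the next iterate is (s, t)₁ = (1.151, 4.377).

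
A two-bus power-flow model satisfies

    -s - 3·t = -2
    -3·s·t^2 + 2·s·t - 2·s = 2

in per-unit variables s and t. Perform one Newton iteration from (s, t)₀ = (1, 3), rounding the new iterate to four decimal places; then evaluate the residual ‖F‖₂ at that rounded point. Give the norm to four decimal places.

6.0000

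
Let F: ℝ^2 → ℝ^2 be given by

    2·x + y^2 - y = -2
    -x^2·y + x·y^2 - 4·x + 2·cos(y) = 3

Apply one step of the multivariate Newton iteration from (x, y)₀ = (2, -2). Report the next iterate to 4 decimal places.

At (2, -2): F = (12.0000, 4.167706).
Jacobian J = [[2, 2·y - 1], [-2·x·y + y^2 - 4, -x^2 + 2·x·y - 2·sin(y)]].
At the point, J = [[2.0000, -5.0000], [8.0000, -10.181405]] (det J = 19.637190).
Solving J·Δ = −F gives Δ = (5.1605, 4.4642).
Then the next iterate is (x, y)₁ = (7.1605, 2.4642).

(7.1605, 2.4642)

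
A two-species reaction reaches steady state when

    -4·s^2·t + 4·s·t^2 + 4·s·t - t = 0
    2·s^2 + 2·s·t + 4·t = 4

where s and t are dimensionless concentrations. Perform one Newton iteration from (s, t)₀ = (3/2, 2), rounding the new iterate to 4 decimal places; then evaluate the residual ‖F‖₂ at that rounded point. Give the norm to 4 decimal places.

At (3/2, 2): F = (16.0000, 14.5000).
Jacobian J = [[-8·s·t + 4·t^2 + 4·t, -4·s^2 + 8·s·t + 4·s - 1], [4·s + 2·t, 2·s + 4]].
At the point, J = [[0.0000, 20.0000], [10.0000, 7.0000]] (det J = -200.0000).
Solving J·Δ = −F gives Δ = (-0.8900, -0.8000).
Then the next iterate is (s, t)₁ = (0.6100, 1.2000).
Re-evaluating at (0.6100, 1.2000): F = (3.455520, 3.0082), so ‖F‖₂ = 4.5815.

4.5815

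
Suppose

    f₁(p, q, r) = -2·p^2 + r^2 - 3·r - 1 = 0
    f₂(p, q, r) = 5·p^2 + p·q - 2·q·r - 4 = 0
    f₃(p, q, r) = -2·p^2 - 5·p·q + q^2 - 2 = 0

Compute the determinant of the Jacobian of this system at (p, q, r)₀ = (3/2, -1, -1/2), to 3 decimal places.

408.000

J = [[-4·p, 0, 2·r - 3], [10·p + q, p - 2·r, -2·q], [-4·p - 5·q, -5·p + 2·q, 0]].
At the point, J = [[-6.000, 0.000, -4.000], [14.000, 2.500, 2.000], [-1.000, -9.500, 0.000]].
det J = 408.000.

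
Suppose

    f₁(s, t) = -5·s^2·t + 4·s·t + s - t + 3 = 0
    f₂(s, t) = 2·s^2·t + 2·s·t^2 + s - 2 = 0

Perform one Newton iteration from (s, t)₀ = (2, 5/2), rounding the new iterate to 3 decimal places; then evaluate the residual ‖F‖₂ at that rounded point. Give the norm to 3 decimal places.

At (2, 5/2): F = (-27.500, 45.000).
Jacobian J = [[-10·s·t + 4·t + 1, -5·s^2 + 4·s - 1], [4·s·t + 2·t^2 + 1, 2·s^2 + 4·s·t]].
At the point, J = [[-39.000, -13.000], [33.500, 28.000]] (det J = -656.500).
Solving J·Δ = −F gives Δ = (-0.282, -1.270).
Then the next iterate is (s, t)₁ = (1.718, 1.230).
Re-evaluating at (1.718, 1.230): F = (-6.21131, 12.17707), so ‖F‖₂ = 13.670.

13.670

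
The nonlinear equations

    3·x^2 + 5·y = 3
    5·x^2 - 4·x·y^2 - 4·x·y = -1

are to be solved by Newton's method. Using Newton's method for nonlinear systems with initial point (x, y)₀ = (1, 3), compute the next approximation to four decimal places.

At (1, 3): F = (15.0000, -42.0000).
Jacobian J = [[6·x, 5], [10·x - 4·y^2 - 4·y, -8·x·y - 4·x]].
At the point, J = [[6.0000, 5.0000], [-38.0000, -28.0000]] (det J = 22.0000).
Solving J·Δ = −F gives Δ = (9.5455, -14.4545).
Then the next iterate is (x, y)₁ = (10.5455, -11.4545).

(10.5455, -11.4545)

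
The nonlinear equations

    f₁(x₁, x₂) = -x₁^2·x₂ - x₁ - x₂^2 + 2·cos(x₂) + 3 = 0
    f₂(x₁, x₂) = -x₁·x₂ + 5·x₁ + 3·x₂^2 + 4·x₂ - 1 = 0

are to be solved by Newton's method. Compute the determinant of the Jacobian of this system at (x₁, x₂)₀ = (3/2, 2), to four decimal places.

-77.2942

J = [[-2·x₁·x₂ - 1, -x₁^2 - 2·x₂ - 2·sin(x₂)], [-x₂ + 5, -x₁ + 6·x₂ + 4]].
At the point, J = [[-7.0000, -8.068595], [3.0000, 14.5000]].
det J = -77.2942.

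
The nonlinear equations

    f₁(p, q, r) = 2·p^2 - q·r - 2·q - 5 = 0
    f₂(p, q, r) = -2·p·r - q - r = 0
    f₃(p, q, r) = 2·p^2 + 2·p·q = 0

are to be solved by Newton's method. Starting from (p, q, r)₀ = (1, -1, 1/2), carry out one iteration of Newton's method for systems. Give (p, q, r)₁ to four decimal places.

At (1, -1, 1/2): F = (-0.5000, -0.5000, 0.0000).
Jacobian J = [[4·p, -r - 2, -q], [-2·r, -1, -2·p - 1], [4·p + 2·q, 2·p, 0]].
At the point, J = [[4.0000, -2.5000, 1.0000], [-1.0000, -1.0000, -3.0000], [2.0000, 2.0000, 0.0000]] (det J = 39.0000).
Solving J·Δ = −F gives Δ = (0.1026, -0.1026, -0.1667).
Then the next iterate is (p, q, r)₁ = (1.1026, -1.1026, 0.3333).

(1.1026, -1.1026, 0.3333)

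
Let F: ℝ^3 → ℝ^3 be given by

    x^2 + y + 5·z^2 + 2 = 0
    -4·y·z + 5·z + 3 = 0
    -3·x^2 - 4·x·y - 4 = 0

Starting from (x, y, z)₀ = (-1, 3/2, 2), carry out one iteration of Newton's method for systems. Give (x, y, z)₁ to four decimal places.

At (-1, 3/2, 2): F = (24.5000, 1.0000, -1.0000).
Jacobian J = [[2·x, 1, 10·z], [0, -4·z, -4·y + 5], [-6·x - 4·y, -4·x, 0]].
At the point, J = [[-2.0000, 1.0000, 20.0000], [0.0000, -8.0000, -1.0000], [0.0000, 4.0000, 0.0000]] (det J = -8.0000).
Solving J·Δ = −F gives Δ = (2.3750, 0.2500, -1.0000).
Then the next iterate is (x, y, z)₁ = (1.3750, 1.7500, 1.0000).

(1.3750, 1.7500, 1.0000)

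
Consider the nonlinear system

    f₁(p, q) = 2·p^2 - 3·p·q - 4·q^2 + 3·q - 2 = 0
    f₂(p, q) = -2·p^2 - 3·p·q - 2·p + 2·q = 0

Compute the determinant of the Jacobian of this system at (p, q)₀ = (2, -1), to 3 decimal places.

-9.000

J = [[4·p - 3·q, -3·p - 8·q + 3], [-4·p - 3·q - 2, -3·p + 2]].
At the point, J = [[11.000, 5.000], [-7.000, -4.000]].
det J = -9.000.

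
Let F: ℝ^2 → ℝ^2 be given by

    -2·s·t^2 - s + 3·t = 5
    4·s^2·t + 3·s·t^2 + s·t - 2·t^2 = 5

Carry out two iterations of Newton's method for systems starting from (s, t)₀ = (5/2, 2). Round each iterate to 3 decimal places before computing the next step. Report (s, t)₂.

At (5/2, 2): F = (-21.500, 72.000).
Jacobian J = [[-2·t^2 - 1, -4·s·t + 3], [8·s·t + 3·t^2 + t, 4·s^2 + 6·s·t + s - 4·t]].
At the point, J = [[-9.000, -17.000], [54.000, 49.500]] (det J = 472.500).
Solving J·Δ = −F gives Δ = (-0.338, -1.086).
Then the next iterate is (s, t)₁ = (2.162, 0.914).
Round to (2.162, 0.914) and repeat: F = (-8.03225, 17.81269), J = [[-2.67079, -4.90427], [19.22873, 29.05938]].
Δ = (8.750, -6.403), so (s, t)₂ = (10.912, -5.489).

(10.912, -5.489)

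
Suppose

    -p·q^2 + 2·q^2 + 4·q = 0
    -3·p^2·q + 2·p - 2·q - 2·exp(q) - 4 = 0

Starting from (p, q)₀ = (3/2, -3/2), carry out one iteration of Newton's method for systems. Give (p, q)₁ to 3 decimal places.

(2.366, 1.229)

At (3/2, -3/2): F = (-4.875, 11.67874).
Jacobian J = [[-q^2, -2·p·q + 4·q + 4], [-6·p·q + 2, -3·p^2 - 2·exp(q) - 2]].
At the point, J = [[-2.250, 2.500], [15.500, -9.19626]] (det J = -18.05841).
Solving J·Δ = −F gives Δ = (0.866, 2.729).
Then the next iterate is (p, q)₁ = (2.366, 1.229).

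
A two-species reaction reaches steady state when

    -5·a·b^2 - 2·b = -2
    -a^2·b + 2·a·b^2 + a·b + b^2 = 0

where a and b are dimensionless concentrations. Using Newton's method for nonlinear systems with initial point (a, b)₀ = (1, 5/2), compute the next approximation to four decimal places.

(0.9623, 1.2752)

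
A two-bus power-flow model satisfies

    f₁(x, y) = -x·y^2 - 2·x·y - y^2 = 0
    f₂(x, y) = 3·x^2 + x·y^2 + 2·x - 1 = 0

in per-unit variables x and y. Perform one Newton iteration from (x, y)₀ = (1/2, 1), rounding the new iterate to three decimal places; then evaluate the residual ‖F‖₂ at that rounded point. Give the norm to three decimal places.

0.708

At (1/2, 1): F = (-2.500, 1.250).
Jacobian J = [[-y^2 - 2·y, -2·x·y - 2·x - 2·y], [6·x + y^2 + 2, 2·x·y]].
At the point, J = [[-3.000, -4.000], [6.000, 1.000]] (det J = 21.000).
Solving J·Δ = −F gives Δ = (-0.119, -0.536).
Then the next iterate is (x, y)₁ = (0.381, 0.464).
Re-evaluating at (0.381, 0.464): F = (-0.65089, 0.27951), so ‖F‖₂ = 0.708.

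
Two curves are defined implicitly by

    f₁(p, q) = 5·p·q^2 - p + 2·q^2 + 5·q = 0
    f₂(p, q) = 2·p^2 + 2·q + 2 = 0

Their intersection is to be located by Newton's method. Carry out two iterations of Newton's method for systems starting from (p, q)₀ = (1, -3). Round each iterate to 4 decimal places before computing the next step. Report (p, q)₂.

At (1, -3): F = (47.0000, -2.0000).
Jacobian J = [[5·q^2 - 1, 10·p·q + 4·q + 5], [4·p, 2]].
At the point, J = [[44.0000, -37.0000], [4.0000, 2.0000]] (det J = 236.0000).
Solving J·Δ = −F gives Δ = (-0.0847, 1.1695).
Then the next iterate is (p, q)₁ = (0.9153, -1.8305).
Round to (0.9153, -1.8305) and repeat: F = (11.968277, 0.014548), J = [[15.753651, -19.076567], [3.6612, 2.0000]].
Δ = (-0.2389, 0.4301), so (p, q)₂ = (0.6764, -1.4004).

(0.6764, -1.4004)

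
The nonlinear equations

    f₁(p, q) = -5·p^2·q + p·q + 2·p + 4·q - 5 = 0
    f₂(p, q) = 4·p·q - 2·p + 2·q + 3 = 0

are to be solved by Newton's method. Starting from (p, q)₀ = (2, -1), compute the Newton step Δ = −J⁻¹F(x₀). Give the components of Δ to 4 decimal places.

At (2, -1): F = (13.0000, -11.0000).
Jacobian J = [[-10·p·q + q + 2, -5·p^2 + p + 4], [4·q - 2, 4·p + 2]].
At the point, J = [[21.0000, -14.0000], [-6.0000, 10.0000]] (det J = 126.0000).
Solving J·Δ = −F gives Δ = (0.1905, 1.2143).

(0.1905, 1.2143)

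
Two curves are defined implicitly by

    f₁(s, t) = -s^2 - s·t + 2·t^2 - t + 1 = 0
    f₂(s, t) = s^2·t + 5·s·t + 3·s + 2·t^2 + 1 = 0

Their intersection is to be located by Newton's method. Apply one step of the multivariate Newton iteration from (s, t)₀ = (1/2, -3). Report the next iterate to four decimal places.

At (1/2, -3): F = (23.2500, 12.2500).
Jacobian J = [[-2·s - t, -s + 4·t - 1], [2·s·t + 5·t + 3, s^2 + 5·s + 4·t]].
At the point, J = [[2.0000, -13.5000], [-15.0000, -9.2500]] (det J = -221.0000).
Solving J·Δ = −F gives Δ = (-0.2248, 1.6889).
Then the next iterate is (s, t)₁ = (0.2752, -1.3111).

(0.2752, -1.3111)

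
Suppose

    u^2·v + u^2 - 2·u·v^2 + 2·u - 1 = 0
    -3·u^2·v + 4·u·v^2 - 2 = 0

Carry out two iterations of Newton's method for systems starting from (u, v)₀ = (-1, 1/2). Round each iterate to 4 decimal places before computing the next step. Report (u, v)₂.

(8.8578, 5.6039)

At (-1, 1/2): F = (-1.0000, -4.5000).
Jacobian J = [[2·u·v + 2·u - 2·v^2 + 2, u^2 - 4·u·v], [-6·u·v + 4·v^2, -3·u^2 + 8·u·v]].
At the point, J = [[-1.5000, 3.0000], [4.0000, -7.0000]] (det J = -1.5000).
Solving J·Δ = −F gives Δ = (13.6667, 7.1667).
Then the next iterate is (u, v)₁ = (12.6667, 7.6667).
Round to (12.6667, 7.6667) and repeat: F = (-74.189319, -714.149881), J = [[104.0004, -228.001867], [-347.557578, 295.558444]].
Δ = (-3.8089, -2.0628), so (u, v)₂ = (8.8578, 5.6039).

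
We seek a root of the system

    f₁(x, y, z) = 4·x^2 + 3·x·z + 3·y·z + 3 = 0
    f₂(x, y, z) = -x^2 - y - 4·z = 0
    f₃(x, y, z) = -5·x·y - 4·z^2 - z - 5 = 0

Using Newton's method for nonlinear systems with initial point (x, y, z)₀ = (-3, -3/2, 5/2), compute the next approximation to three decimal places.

(-1.135, -1.110, 0.826)

At (-3, -3/2, 5/2): F = (5.250, -17.500, -55.000).
Jacobian J = [[8·x + 3·z, 3·z, 3·x + 3·y], [-2·x, -1, -4], [-5·y, -5·x, -8·z - 1]].
At the point, J = [[-16.500, 7.500, -13.500], [6.000, -1.000, -4.000], [7.500, 15.000, -21.000]] (det J = -1932.750).
Solving J·Δ = −F gives Δ = (1.865, 0.390, -1.674).
Then the next iterate is (x, y, z)₁ = (-1.135, -1.110, 0.826).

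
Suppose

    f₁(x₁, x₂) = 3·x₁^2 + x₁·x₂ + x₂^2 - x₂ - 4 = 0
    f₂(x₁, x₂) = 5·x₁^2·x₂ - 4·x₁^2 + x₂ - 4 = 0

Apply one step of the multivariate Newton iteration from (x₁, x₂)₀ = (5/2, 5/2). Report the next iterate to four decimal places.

At (5/2, 5/2): F = (24.7500, 51.6250).
Jacobian J = [[6·x₁ + x₂, x₁ + 2·x₂ - 1], [10·x₁·x₂ - 8·x₁, 5·x₁^2 + 1]].
At the point, J = [[17.5000, 6.5000], [42.5000, 32.2500]] (det J = 288.1250).
Solving J·Δ = −F gives Δ = (-1.6056, 0.5152).
Then the next iterate is (x₁, x₂)₁ = (0.8944, 3.0152).

(0.8944, 3.0152)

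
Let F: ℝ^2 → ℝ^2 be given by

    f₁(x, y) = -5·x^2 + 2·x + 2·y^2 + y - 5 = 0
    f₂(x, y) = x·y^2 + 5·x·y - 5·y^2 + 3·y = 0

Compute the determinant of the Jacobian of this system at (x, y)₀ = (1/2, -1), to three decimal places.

-55.500

J = [[-10·x + 2, 4·y + 1], [y^2 + 5·y, 2·x·y + 5·x - 10·y + 3]].
At the point, J = [[-3.000, -3.000], [-4.000, 14.500]].
det J = -55.500.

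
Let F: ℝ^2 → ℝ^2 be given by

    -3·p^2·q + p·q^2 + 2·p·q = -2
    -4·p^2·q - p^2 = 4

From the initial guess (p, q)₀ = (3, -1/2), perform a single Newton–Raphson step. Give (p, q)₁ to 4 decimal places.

(0.6667, -0.7500)

At (3, -1/2): F = (13.2500, 5.0000).
Jacobian J = [[-6·p·q + q^2 + 2·q, -3·p^2 + 2·p·q + 2·p], [-8·p·q - 2·p, -4·p^2]].
At the point, J = [[8.2500, -24.0000], [6.0000, -36.0000]] (det J = -153.0000).
Solving J·Δ = −F gives Δ = (-2.3333, -0.2500).
Then the next iterate is (p, q)₁ = (0.6667, -0.7500).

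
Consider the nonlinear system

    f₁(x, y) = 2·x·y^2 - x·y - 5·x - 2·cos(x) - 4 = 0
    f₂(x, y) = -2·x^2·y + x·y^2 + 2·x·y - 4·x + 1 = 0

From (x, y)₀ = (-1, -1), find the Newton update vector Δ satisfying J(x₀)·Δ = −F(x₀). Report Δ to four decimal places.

(0.6462, 1.0921)

At (-1, -1): F = (-3.080605, 8.0000).
Jacobian J = [[2·y^2 - y + 2·sin(x) - 5, 4·x·y - x], [-4·x·y + y^2 + 2·y - 4, -2·x^2 + 2·x·y + 2·x]].
At the point, J = [[-3.682942, 5.0000], [-9.0000, -2.0000]] (det J = 52.365884).
Solving J·Δ = −F gives Δ = (0.6462, 1.0921).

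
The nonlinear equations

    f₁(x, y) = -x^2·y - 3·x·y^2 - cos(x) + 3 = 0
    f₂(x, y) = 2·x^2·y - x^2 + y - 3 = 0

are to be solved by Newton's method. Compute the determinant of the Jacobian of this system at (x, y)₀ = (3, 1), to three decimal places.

-6.319

J = [[-2·x·y - 3·y^2 + sin(x), -x^2 - 6·x·y], [4·x·y - 2·x, 2·x^2 + 1]].
At the point, J = [[-8.85888, -27.000], [6.000, 19.000]].
det J = -6.319.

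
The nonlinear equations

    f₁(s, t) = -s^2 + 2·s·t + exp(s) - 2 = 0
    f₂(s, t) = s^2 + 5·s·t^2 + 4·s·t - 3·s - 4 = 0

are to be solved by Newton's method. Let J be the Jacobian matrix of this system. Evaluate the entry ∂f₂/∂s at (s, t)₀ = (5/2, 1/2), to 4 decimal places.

∂f₂/∂s = 2·s + 5·t^2 + 4·t - 3.
At (5/2, 1/2) this is 5.2500.

5.2500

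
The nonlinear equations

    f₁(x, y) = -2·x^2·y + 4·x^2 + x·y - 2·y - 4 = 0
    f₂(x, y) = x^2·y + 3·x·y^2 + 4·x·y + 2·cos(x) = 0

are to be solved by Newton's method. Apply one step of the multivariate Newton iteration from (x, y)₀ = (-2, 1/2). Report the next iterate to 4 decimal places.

(-1.2320, 0.2640)

At (-2, 1/2): F = (6.0000, -4.332294).
Jacobian J = [[-4·x·y + 8·x + y, -2·x^2 + x - 2], [2·x·y + 3·y^2 + 4·y - 2·sin(x), x^2 + 6·x·y + 4·x]].
At the point, J = [[-11.5000, -12.0000], [2.568595, -10.0000]] (det J = 145.823138).
Solving J·Δ = −F gives Δ = (0.7680, -0.2360).
Then the next iterate is (x, y)₁ = (-1.2320, 0.2640).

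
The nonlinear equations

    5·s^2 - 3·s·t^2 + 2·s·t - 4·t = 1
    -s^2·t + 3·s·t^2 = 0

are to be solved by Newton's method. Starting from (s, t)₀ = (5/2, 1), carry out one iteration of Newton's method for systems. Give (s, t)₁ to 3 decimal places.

(1.262, 0.574)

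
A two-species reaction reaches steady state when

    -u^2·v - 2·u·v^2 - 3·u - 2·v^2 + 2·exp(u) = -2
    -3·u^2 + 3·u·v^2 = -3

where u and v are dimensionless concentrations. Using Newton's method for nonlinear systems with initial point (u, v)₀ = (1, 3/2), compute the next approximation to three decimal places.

(1.926, 0.673)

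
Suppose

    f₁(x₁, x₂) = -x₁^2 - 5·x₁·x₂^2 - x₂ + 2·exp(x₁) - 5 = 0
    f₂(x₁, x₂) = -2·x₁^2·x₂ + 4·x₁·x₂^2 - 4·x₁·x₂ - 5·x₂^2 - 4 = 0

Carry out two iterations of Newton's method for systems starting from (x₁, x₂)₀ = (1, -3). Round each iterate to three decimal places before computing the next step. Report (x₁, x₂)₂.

At (1, -3): F = (-42.56344, 5.000).
Jacobian J = [[-2·x₁ - 5·x₂^2 + 2·exp(x₁), -10·x₁·x₂ - 1], [-4·x₁·x₂ + 4·x₂^2 - 4·x₂, -2·x₁^2 + 8·x₁·x₂ - 4·x₁ - 10·x₂]].
At the point, J = [[-41.56344, 29.000], [60.000, 0.000]] (det J = -1740.000).
Solving J·Δ = −F gives Δ = (-0.083, 1.348).
Then the next iterate is (x₁, x₂)₁ = (0.917, -1.652).
Round to (0.917, -1.652) and repeat: F = (-11.69828, 1.20267), J = [[-10.47597, 14.14884], [23.58395, -0.94885]].
Δ = (-0.018, 0.813), so (x₁, x₂)₂ = (0.899, -0.839).

(0.899, -0.839)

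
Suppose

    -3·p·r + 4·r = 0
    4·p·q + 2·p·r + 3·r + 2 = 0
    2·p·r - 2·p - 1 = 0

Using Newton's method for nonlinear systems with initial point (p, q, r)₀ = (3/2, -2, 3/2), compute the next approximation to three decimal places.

(1.346, -1.846, 1.385)

At (3/2, -2, 3/2): F = (-0.750, -1.000, 0.500).
Jacobian J = [[-3·r, 0, -3·p + 4], [4·q + 2·r, 4·p, 2·p + 3], [2·r - 2, 0, 2·p]].
At the point, J = [[-4.500, 0.000, -0.500], [-5.000, 6.000, 6.000], [1.000, 0.000, 3.000]] (det J = -78.000).
Solving J·Δ = −F gives Δ = (-0.154, 0.154, -0.115).
Then the next iterate is (p, q, r)₁ = (1.346, -1.846, 1.385).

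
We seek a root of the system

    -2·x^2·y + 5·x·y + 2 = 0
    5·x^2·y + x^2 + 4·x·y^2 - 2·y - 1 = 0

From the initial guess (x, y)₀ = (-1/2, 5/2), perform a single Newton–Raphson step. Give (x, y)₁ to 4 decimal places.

(-0.4105, 1.1888)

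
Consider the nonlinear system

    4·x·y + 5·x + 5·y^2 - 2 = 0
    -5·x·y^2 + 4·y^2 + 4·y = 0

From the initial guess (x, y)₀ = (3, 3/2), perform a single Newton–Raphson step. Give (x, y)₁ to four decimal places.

At (3, 3/2): F = (42.2500, -18.7500).
Jacobian J = [[4·y + 5, 4·x + 10·y], [-5·y^2, -10·x·y + 8·y + 4]].
At the point, J = [[11.0000, 27.0000], [-11.2500, -29.0000]] (det J = -15.2500).
Solving J·Δ = −F gives Δ = (-47.1475, 17.6434).
Then the next iterate is (x, y)₁ = (-44.1475, 19.1434).

(-44.1475, 19.1434)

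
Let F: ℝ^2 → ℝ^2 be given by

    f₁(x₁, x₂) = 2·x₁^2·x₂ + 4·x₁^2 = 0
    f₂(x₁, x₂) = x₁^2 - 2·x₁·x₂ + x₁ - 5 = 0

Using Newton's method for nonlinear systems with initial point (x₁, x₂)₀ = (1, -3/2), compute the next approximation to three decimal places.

(0.875, -1.875)

At (1, -3/2): F = (1.000, 0.000).
Jacobian J = [[4·x₁·x₂ + 8·x₁, 2·x₁^2], [2·x₁ - 2·x₂ + 1, -2·x₁]].
At the point, J = [[2.000, 2.000], [6.000, -2.000]] (det J = -16.000).
Solving J·Δ = −F gives Δ = (-0.125, -0.375).
Then the next iterate is (x₁, x₂)₁ = (0.875, -1.875).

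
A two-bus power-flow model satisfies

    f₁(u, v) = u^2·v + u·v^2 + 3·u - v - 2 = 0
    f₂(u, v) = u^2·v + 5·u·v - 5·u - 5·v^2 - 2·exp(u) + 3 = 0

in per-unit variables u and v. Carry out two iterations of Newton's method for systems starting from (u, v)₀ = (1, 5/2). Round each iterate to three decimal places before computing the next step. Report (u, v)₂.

(0.994, 0.101)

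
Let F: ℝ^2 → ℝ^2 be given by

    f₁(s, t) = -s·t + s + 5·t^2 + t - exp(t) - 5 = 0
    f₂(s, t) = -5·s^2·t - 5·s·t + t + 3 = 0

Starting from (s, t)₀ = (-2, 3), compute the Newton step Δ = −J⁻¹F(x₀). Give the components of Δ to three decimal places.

At (-2, 3): F = (26.91446, -24.000).
Jacobian J = [[-t + 1, -s + 10·t - exp(t) + 1], [-10·s·t - 5·t, -5·s^2 - 5·s + 1]].
At the point, J = [[-2.000, 12.91446], [45.000, -9.000]] (det J = -563.15084).
Solving J·Δ = −F gives Δ = (0.120, -2.065).

(0.120, -2.065)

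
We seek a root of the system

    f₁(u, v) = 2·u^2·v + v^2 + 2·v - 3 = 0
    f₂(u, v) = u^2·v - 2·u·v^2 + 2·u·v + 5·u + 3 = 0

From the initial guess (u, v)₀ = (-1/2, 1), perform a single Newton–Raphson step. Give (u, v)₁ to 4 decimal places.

(-0.6341, 0.8293)

At (-1/2, 1): F = (0.5000, 0.7500).
Jacobian J = [[4·u·v, 2·u^2 + 2·v + 2], [2·u·v - 2·v^2 + 2·v + 5, u^2 - 4·u·v + 2·u]].
At the point, J = [[-2.0000, 4.5000], [4.0000, 1.2500]] (det J = -20.5000).
Solving J·Δ = −F gives Δ = (-0.1341, -0.1707).
Then the next iterate is (u, v)₁ = (-0.6341, 0.8293).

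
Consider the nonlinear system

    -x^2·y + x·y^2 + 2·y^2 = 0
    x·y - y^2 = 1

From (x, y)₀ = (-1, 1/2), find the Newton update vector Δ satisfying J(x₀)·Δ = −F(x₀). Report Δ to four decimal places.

(0.2000, -0.8250)

At (-1, 1/2): F = (-0.2500, -1.7500).
Jacobian J = [[-2·x·y + y^2, -x^2 + 2·x·y + 4·y], [y, x - 2·y]].
At the point, J = [[1.2500, 0.0000], [0.5000, -2.0000]] (det J = -2.5000).
Solving J·Δ = −F gives Δ = (0.2000, -0.8250).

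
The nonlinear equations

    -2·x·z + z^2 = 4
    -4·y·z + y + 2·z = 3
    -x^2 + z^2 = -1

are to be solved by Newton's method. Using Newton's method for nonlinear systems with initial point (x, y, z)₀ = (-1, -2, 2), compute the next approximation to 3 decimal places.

(-1.286, -1.082, 1.143)

At (-1, -2, 2): F = (4.000, 15.000, 4.000).
Jacobian J = [[-2·z, 0, -2·x + 2·z], [0, -4·z + 1, -4·y + 2], [-2·x, 0, 2·z]].
At the point, J = [[-4.000, 0.000, 6.000], [0.000, -7.000, 10.000], [2.000, 0.000, 4.000]] (det J = 196.000).
Solving J·Δ = −F gives Δ = (-0.286, 0.918, -0.857).
Then the next iterate is (x, y, z)₁ = (-1.286, -1.082, 1.143).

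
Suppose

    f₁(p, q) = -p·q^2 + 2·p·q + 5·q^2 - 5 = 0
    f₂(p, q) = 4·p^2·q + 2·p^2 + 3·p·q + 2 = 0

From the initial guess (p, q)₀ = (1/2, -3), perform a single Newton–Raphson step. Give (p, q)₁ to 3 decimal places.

(0.408, -1.697)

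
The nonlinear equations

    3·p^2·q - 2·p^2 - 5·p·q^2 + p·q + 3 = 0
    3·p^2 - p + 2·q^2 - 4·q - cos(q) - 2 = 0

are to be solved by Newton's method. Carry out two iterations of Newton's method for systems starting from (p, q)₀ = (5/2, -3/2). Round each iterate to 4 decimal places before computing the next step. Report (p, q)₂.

At (5/2, -3/2): F = (-69.5000, 24.679263).
Jacobian J = [[6·p·q - 4·p - 5·q^2 + q, 3·p^2 - 10·p·q + p], [6·p - 1, 4·q + sin(q) - 4]].
At the point, J = [[-45.2500, 58.7500], [14.0000, -10.997495]] (det J = -324.863352).
Solving J·Δ = −F gives Δ = (-2.1104, -0.4425).
Then the next iterate is (p, q)₁ = (0.3896, -1.9425).
Round to (0.3896, -1.9425) and repeat: F = (-6.295320, 13.745580), J = [[-26.908219, 8.412944], [1.3376, -12.701710]].
Δ = (0.1079, 1.0936), so (p, q)₂ = (0.4975, -0.8489).

(0.4975, -0.8489)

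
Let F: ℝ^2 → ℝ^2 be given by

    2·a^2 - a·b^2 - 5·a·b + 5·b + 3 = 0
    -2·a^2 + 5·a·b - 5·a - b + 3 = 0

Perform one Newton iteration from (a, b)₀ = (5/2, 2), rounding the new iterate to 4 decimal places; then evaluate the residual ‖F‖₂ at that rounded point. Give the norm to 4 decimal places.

1.7527

At (5/2, 2): F = (-9.5000, 1.0000).
Jacobian J = [[4·a - b^2 - 5·b, -2·a·b - 5·a + 5], [-4·a + 5·b - 5, 5·a - 1]].
At the point, J = [[-4.0000, -17.5000], [-5.0000, 11.5000]] (det J = -133.5000).
Solving J·Δ = −F gives Δ = (-0.6873, -0.3858).
Then the next iterate is (a, b)₁ = (1.8127, 1.6142).
Re-evaluating at (1.8127, 1.6142): F = (-1.710786, 0.380839), so ‖F‖₂ = 1.7527.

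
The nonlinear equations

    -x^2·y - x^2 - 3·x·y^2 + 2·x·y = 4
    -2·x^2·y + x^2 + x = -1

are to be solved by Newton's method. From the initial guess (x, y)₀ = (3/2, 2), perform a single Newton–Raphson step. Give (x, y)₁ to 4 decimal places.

(1.9726, 0.2154)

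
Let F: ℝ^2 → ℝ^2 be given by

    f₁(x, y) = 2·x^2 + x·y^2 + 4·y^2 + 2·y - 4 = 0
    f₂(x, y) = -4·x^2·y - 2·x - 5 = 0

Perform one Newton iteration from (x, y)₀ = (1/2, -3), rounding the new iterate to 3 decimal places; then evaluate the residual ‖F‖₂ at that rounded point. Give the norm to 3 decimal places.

At (1/2, -3): F = (31.000, -3.000).
Jacobian J = [[4·x + y^2, 2·x·y + 8·y + 2], [-8·x·y - 2, -4·x^2]].
At the point, J = [[11.000, -25.000], [10.000, -1.000]] (det J = 239.000).
Solving J·Δ = −F gives Δ = (0.444, 1.435).
Then the next iterate is (x, y)₁ = (0.944, -1.565).
Re-evaluating at (0.944, -1.565): F = (6.76124, -1.30949), so ‖F‖₂ = 6.887.

6.887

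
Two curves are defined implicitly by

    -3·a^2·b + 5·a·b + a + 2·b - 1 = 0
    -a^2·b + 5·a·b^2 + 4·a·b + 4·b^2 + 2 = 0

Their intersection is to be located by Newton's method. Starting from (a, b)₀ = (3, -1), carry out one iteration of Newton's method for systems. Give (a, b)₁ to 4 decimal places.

(2.4286, -0.6000)

At (3, -1): F = (12.0000, 18.0000).
Jacobian J = [[-6·a·b + 5·b + 1, -3·a^2 + 5·a + 2], [-2·a·b + 5·b^2 + 4·b, -a^2 + 10·a·b + 4·a + 8·b]].
At the point, J = [[14.0000, -10.0000], [7.0000, -35.0000]] (det J = -420.0000).
Solving J·Δ = −F gives Δ = (-0.5714, 0.4000).
Then the next iterate is (a, b)₁ = (2.4286, -0.6000).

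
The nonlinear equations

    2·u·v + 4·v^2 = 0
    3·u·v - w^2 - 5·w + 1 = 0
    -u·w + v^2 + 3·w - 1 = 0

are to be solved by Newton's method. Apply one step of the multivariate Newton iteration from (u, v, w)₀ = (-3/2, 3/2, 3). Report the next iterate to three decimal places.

(-0.206, 0.569, 1.206)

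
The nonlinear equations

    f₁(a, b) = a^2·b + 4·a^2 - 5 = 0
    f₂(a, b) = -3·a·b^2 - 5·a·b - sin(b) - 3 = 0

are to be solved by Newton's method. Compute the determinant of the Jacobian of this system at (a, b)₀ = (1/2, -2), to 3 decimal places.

8.332

J = [[2·a·b + 8·a, a^2], [-3·b^2 - 5·b, -6·a·b - 5·a - cos(b)]].
At the point, J = [[2.000, 0.250], [-2.000, 3.91615]].
det J = 8.332.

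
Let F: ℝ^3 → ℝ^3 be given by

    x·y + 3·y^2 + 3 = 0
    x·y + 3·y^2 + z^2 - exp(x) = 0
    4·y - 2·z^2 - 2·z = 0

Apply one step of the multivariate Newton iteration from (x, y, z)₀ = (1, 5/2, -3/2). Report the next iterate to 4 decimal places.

(0.4854, 1.0648, -2.1898)

At (1, 5/2, -3/2): F = (24.2500, 20.781718, 8.5000).
Jacobian J = [[y, x + 6·y, 0], [y - exp(x), x + 6·y, 2·z], [0, 4, -4·z - 2]].
At the point, J = [[2.5000, 16.0000, 0.0000], [-0.218282, 16.0000, -3.0000], [0.0000, 4.0000, 4.0000]] (det J = 203.970037).
Solving J·Δ = −F gives Δ = (-0.5146, -1.4352, -0.6898).
Then the next iterate is (x, y, z)₁ = (0.4854, 1.0648, -2.1898).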